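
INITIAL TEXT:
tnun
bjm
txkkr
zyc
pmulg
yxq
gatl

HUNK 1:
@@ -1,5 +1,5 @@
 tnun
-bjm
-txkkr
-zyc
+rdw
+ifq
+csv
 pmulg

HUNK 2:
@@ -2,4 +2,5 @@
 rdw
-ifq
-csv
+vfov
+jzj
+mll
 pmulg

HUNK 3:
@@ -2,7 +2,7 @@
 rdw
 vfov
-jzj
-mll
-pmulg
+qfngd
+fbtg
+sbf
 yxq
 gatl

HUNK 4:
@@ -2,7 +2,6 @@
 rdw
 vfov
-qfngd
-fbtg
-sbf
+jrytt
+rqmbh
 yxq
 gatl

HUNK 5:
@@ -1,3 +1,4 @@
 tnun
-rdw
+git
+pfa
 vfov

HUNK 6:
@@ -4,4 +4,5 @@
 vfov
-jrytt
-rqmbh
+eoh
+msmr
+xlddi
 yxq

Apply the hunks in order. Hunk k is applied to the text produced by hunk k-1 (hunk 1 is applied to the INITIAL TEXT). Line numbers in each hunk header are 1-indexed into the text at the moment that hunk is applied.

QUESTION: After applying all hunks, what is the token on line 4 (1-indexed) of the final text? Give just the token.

Hunk 1: at line 1 remove [bjm,txkkr,zyc] add [rdw,ifq,csv] -> 7 lines: tnun rdw ifq csv pmulg yxq gatl
Hunk 2: at line 2 remove [ifq,csv] add [vfov,jzj,mll] -> 8 lines: tnun rdw vfov jzj mll pmulg yxq gatl
Hunk 3: at line 2 remove [jzj,mll,pmulg] add [qfngd,fbtg,sbf] -> 8 lines: tnun rdw vfov qfngd fbtg sbf yxq gatl
Hunk 4: at line 2 remove [qfngd,fbtg,sbf] add [jrytt,rqmbh] -> 7 lines: tnun rdw vfov jrytt rqmbh yxq gatl
Hunk 5: at line 1 remove [rdw] add [git,pfa] -> 8 lines: tnun git pfa vfov jrytt rqmbh yxq gatl
Hunk 6: at line 4 remove [jrytt,rqmbh] add [eoh,msmr,xlddi] -> 9 lines: tnun git pfa vfov eoh msmr xlddi yxq gatl
Final line 4: vfov

Answer: vfov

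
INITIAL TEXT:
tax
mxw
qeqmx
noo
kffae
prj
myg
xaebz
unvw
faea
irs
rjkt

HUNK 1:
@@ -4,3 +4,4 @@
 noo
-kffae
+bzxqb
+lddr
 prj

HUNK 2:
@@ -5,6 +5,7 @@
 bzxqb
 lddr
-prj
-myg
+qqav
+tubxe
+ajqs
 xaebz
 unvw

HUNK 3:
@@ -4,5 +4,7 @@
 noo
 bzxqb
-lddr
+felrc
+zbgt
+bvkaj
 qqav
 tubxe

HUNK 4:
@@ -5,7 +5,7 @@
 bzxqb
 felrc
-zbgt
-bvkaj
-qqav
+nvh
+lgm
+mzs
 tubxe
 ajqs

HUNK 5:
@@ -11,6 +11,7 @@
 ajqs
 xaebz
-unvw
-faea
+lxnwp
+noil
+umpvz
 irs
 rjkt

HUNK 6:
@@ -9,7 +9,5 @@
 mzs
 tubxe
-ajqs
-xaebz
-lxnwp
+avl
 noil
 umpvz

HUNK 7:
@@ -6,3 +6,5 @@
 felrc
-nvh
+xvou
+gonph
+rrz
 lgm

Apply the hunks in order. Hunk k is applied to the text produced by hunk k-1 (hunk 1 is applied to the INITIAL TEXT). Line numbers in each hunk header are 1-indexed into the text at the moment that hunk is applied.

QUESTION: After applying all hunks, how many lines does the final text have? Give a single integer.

Answer: 17

Derivation:
Hunk 1: at line 4 remove [kffae] add [bzxqb,lddr] -> 13 lines: tax mxw qeqmx noo bzxqb lddr prj myg xaebz unvw faea irs rjkt
Hunk 2: at line 5 remove [prj,myg] add [qqav,tubxe,ajqs] -> 14 lines: tax mxw qeqmx noo bzxqb lddr qqav tubxe ajqs xaebz unvw faea irs rjkt
Hunk 3: at line 4 remove [lddr] add [felrc,zbgt,bvkaj] -> 16 lines: tax mxw qeqmx noo bzxqb felrc zbgt bvkaj qqav tubxe ajqs xaebz unvw faea irs rjkt
Hunk 4: at line 5 remove [zbgt,bvkaj,qqav] add [nvh,lgm,mzs] -> 16 lines: tax mxw qeqmx noo bzxqb felrc nvh lgm mzs tubxe ajqs xaebz unvw faea irs rjkt
Hunk 5: at line 11 remove [unvw,faea] add [lxnwp,noil,umpvz] -> 17 lines: tax mxw qeqmx noo bzxqb felrc nvh lgm mzs tubxe ajqs xaebz lxnwp noil umpvz irs rjkt
Hunk 6: at line 9 remove [ajqs,xaebz,lxnwp] add [avl] -> 15 lines: tax mxw qeqmx noo bzxqb felrc nvh lgm mzs tubxe avl noil umpvz irs rjkt
Hunk 7: at line 6 remove [nvh] add [xvou,gonph,rrz] -> 17 lines: tax mxw qeqmx noo bzxqb felrc xvou gonph rrz lgm mzs tubxe avl noil umpvz irs rjkt
Final line count: 17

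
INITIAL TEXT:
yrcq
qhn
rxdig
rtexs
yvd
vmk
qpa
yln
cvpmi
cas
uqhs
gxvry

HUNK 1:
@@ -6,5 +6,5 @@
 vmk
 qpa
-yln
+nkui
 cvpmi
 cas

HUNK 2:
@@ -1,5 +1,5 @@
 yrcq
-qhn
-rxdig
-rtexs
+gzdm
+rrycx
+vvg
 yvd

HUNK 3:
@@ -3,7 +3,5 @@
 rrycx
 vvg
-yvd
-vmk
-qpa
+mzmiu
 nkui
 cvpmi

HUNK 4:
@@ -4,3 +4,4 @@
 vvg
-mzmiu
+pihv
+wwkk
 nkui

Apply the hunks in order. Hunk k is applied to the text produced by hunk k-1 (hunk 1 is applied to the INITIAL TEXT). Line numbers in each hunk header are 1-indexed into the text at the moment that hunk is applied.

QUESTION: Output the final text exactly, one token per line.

Answer: yrcq
gzdm
rrycx
vvg
pihv
wwkk
nkui
cvpmi
cas
uqhs
gxvry

Derivation:
Hunk 1: at line 6 remove [yln] add [nkui] -> 12 lines: yrcq qhn rxdig rtexs yvd vmk qpa nkui cvpmi cas uqhs gxvry
Hunk 2: at line 1 remove [qhn,rxdig,rtexs] add [gzdm,rrycx,vvg] -> 12 lines: yrcq gzdm rrycx vvg yvd vmk qpa nkui cvpmi cas uqhs gxvry
Hunk 3: at line 3 remove [yvd,vmk,qpa] add [mzmiu] -> 10 lines: yrcq gzdm rrycx vvg mzmiu nkui cvpmi cas uqhs gxvry
Hunk 4: at line 4 remove [mzmiu] add [pihv,wwkk] -> 11 lines: yrcq gzdm rrycx vvg pihv wwkk nkui cvpmi cas uqhs gxvry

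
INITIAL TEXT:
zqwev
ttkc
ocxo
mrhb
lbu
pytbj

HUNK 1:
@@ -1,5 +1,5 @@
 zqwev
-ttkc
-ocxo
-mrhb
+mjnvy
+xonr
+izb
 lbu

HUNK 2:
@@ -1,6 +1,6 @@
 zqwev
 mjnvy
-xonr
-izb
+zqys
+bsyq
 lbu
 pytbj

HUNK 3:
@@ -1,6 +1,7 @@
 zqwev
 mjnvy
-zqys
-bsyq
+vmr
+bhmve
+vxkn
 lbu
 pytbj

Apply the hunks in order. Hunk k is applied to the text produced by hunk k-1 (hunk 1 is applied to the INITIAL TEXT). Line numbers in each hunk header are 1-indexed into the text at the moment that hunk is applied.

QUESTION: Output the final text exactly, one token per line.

Answer: zqwev
mjnvy
vmr
bhmve
vxkn
lbu
pytbj

Derivation:
Hunk 1: at line 1 remove [ttkc,ocxo,mrhb] add [mjnvy,xonr,izb] -> 6 lines: zqwev mjnvy xonr izb lbu pytbj
Hunk 2: at line 1 remove [xonr,izb] add [zqys,bsyq] -> 6 lines: zqwev mjnvy zqys bsyq lbu pytbj
Hunk 3: at line 1 remove [zqys,bsyq] add [vmr,bhmve,vxkn] -> 7 lines: zqwev mjnvy vmr bhmve vxkn lbu pytbj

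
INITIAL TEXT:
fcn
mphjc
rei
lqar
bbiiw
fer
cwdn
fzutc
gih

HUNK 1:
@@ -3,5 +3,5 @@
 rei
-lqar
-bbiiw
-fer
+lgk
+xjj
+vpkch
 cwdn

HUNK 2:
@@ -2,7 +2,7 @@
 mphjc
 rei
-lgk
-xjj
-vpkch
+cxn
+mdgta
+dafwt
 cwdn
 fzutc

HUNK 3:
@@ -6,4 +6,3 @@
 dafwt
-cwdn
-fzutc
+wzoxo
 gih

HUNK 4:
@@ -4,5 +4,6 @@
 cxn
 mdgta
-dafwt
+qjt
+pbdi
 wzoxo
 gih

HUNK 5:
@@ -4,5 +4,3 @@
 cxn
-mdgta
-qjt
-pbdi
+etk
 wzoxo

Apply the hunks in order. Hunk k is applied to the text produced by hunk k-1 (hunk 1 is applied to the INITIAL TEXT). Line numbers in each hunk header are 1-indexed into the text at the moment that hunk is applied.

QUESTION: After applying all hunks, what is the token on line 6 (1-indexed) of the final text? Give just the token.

Answer: wzoxo

Derivation:
Hunk 1: at line 3 remove [lqar,bbiiw,fer] add [lgk,xjj,vpkch] -> 9 lines: fcn mphjc rei lgk xjj vpkch cwdn fzutc gih
Hunk 2: at line 2 remove [lgk,xjj,vpkch] add [cxn,mdgta,dafwt] -> 9 lines: fcn mphjc rei cxn mdgta dafwt cwdn fzutc gih
Hunk 3: at line 6 remove [cwdn,fzutc] add [wzoxo] -> 8 lines: fcn mphjc rei cxn mdgta dafwt wzoxo gih
Hunk 4: at line 4 remove [dafwt] add [qjt,pbdi] -> 9 lines: fcn mphjc rei cxn mdgta qjt pbdi wzoxo gih
Hunk 5: at line 4 remove [mdgta,qjt,pbdi] add [etk] -> 7 lines: fcn mphjc rei cxn etk wzoxo gih
Final line 6: wzoxo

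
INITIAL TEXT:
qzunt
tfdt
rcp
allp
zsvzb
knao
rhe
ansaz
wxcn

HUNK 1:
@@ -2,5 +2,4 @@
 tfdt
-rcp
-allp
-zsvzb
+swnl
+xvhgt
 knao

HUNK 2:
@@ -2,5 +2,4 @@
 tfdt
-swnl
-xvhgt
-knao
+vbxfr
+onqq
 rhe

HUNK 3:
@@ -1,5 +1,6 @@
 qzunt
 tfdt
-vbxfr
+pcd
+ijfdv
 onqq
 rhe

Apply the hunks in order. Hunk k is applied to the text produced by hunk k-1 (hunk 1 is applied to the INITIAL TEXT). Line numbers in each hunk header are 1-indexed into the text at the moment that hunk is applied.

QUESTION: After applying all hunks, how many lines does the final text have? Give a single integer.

Hunk 1: at line 2 remove [rcp,allp,zsvzb] add [swnl,xvhgt] -> 8 lines: qzunt tfdt swnl xvhgt knao rhe ansaz wxcn
Hunk 2: at line 2 remove [swnl,xvhgt,knao] add [vbxfr,onqq] -> 7 lines: qzunt tfdt vbxfr onqq rhe ansaz wxcn
Hunk 3: at line 1 remove [vbxfr] add [pcd,ijfdv] -> 8 lines: qzunt tfdt pcd ijfdv onqq rhe ansaz wxcn
Final line count: 8

Answer: 8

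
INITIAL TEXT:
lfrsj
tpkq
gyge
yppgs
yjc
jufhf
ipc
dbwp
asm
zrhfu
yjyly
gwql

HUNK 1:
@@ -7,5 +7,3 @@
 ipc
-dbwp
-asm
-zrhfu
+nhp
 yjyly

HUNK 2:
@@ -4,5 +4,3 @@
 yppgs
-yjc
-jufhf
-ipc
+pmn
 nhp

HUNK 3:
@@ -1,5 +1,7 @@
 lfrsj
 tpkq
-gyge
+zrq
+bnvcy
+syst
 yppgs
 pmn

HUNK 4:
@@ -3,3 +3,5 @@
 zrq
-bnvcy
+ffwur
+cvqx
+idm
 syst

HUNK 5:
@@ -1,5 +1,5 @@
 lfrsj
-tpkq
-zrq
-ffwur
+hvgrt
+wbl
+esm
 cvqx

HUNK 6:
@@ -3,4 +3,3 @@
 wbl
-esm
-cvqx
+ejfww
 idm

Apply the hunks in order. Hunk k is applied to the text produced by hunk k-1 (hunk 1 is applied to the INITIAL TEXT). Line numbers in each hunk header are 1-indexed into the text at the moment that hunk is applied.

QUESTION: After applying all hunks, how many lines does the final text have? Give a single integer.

Answer: 11

Derivation:
Hunk 1: at line 7 remove [dbwp,asm,zrhfu] add [nhp] -> 10 lines: lfrsj tpkq gyge yppgs yjc jufhf ipc nhp yjyly gwql
Hunk 2: at line 4 remove [yjc,jufhf,ipc] add [pmn] -> 8 lines: lfrsj tpkq gyge yppgs pmn nhp yjyly gwql
Hunk 3: at line 1 remove [gyge] add [zrq,bnvcy,syst] -> 10 lines: lfrsj tpkq zrq bnvcy syst yppgs pmn nhp yjyly gwql
Hunk 4: at line 3 remove [bnvcy] add [ffwur,cvqx,idm] -> 12 lines: lfrsj tpkq zrq ffwur cvqx idm syst yppgs pmn nhp yjyly gwql
Hunk 5: at line 1 remove [tpkq,zrq,ffwur] add [hvgrt,wbl,esm] -> 12 lines: lfrsj hvgrt wbl esm cvqx idm syst yppgs pmn nhp yjyly gwql
Hunk 6: at line 3 remove [esm,cvqx] add [ejfww] -> 11 lines: lfrsj hvgrt wbl ejfww idm syst yppgs pmn nhp yjyly gwql
Final line count: 11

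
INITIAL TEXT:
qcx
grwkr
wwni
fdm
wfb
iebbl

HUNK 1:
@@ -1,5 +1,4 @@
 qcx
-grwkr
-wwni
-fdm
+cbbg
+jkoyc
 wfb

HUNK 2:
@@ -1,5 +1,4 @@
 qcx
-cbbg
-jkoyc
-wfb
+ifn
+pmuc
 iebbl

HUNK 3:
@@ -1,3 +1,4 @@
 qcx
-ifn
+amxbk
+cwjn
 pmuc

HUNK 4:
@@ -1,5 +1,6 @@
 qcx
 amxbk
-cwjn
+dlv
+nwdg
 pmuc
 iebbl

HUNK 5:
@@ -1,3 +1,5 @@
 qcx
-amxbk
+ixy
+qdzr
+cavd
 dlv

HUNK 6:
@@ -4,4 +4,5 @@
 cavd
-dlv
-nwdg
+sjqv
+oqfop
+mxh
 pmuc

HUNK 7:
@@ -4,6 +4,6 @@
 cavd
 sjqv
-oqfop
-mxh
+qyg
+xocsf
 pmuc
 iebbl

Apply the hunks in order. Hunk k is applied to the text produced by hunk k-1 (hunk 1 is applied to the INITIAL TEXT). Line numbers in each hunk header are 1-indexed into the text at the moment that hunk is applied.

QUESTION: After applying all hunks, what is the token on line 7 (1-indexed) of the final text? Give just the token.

Hunk 1: at line 1 remove [grwkr,wwni,fdm] add [cbbg,jkoyc] -> 5 lines: qcx cbbg jkoyc wfb iebbl
Hunk 2: at line 1 remove [cbbg,jkoyc,wfb] add [ifn,pmuc] -> 4 lines: qcx ifn pmuc iebbl
Hunk 3: at line 1 remove [ifn] add [amxbk,cwjn] -> 5 lines: qcx amxbk cwjn pmuc iebbl
Hunk 4: at line 1 remove [cwjn] add [dlv,nwdg] -> 6 lines: qcx amxbk dlv nwdg pmuc iebbl
Hunk 5: at line 1 remove [amxbk] add [ixy,qdzr,cavd] -> 8 lines: qcx ixy qdzr cavd dlv nwdg pmuc iebbl
Hunk 6: at line 4 remove [dlv,nwdg] add [sjqv,oqfop,mxh] -> 9 lines: qcx ixy qdzr cavd sjqv oqfop mxh pmuc iebbl
Hunk 7: at line 4 remove [oqfop,mxh] add [qyg,xocsf] -> 9 lines: qcx ixy qdzr cavd sjqv qyg xocsf pmuc iebbl
Final line 7: xocsf

Answer: xocsf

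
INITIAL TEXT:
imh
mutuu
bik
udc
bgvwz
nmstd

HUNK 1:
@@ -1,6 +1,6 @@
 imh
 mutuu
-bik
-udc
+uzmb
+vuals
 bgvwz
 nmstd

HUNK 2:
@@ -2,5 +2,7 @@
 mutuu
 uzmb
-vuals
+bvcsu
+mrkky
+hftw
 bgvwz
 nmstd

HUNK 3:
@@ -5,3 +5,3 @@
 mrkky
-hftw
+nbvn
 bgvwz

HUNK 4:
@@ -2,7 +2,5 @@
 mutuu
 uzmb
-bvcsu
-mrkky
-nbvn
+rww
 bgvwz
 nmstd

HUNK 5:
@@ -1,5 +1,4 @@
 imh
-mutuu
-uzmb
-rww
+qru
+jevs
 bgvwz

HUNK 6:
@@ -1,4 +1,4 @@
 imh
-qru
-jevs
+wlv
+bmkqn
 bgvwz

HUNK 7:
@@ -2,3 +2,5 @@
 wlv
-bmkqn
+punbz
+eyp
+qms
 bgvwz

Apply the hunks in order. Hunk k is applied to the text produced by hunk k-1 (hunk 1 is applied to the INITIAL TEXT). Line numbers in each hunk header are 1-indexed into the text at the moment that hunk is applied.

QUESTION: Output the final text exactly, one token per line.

Hunk 1: at line 1 remove [bik,udc] add [uzmb,vuals] -> 6 lines: imh mutuu uzmb vuals bgvwz nmstd
Hunk 2: at line 2 remove [vuals] add [bvcsu,mrkky,hftw] -> 8 lines: imh mutuu uzmb bvcsu mrkky hftw bgvwz nmstd
Hunk 3: at line 5 remove [hftw] add [nbvn] -> 8 lines: imh mutuu uzmb bvcsu mrkky nbvn bgvwz nmstd
Hunk 4: at line 2 remove [bvcsu,mrkky,nbvn] add [rww] -> 6 lines: imh mutuu uzmb rww bgvwz nmstd
Hunk 5: at line 1 remove [mutuu,uzmb,rww] add [qru,jevs] -> 5 lines: imh qru jevs bgvwz nmstd
Hunk 6: at line 1 remove [qru,jevs] add [wlv,bmkqn] -> 5 lines: imh wlv bmkqn bgvwz nmstd
Hunk 7: at line 2 remove [bmkqn] add [punbz,eyp,qms] -> 7 lines: imh wlv punbz eyp qms bgvwz nmstd

Answer: imh
wlv
punbz
eyp
qms
bgvwz
nmstd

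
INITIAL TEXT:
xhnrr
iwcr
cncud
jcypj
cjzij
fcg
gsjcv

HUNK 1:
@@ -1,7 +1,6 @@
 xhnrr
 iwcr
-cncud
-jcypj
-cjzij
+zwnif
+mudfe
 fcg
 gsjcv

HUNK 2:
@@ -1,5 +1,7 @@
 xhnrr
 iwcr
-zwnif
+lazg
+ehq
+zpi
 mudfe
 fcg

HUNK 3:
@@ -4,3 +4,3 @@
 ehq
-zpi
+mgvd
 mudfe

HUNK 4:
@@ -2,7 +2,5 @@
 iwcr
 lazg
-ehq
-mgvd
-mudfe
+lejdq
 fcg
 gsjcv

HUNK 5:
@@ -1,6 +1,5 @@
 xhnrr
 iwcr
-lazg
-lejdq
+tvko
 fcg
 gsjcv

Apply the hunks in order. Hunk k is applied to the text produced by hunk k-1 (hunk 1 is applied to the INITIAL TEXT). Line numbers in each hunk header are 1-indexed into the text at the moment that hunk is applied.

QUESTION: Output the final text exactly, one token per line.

Answer: xhnrr
iwcr
tvko
fcg
gsjcv

Derivation:
Hunk 1: at line 1 remove [cncud,jcypj,cjzij] add [zwnif,mudfe] -> 6 lines: xhnrr iwcr zwnif mudfe fcg gsjcv
Hunk 2: at line 1 remove [zwnif] add [lazg,ehq,zpi] -> 8 lines: xhnrr iwcr lazg ehq zpi mudfe fcg gsjcv
Hunk 3: at line 4 remove [zpi] add [mgvd] -> 8 lines: xhnrr iwcr lazg ehq mgvd mudfe fcg gsjcv
Hunk 4: at line 2 remove [ehq,mgvd,mudfe] add [lejdq] -> 6 lines: xhnrr iwcr lazg lejdq fcg gsjcv
Hunk 5: at line 1 remove [lazg,lejdq] add [tvko] -> 5 lines: xhnrr iwcr tvko fcg gsjcv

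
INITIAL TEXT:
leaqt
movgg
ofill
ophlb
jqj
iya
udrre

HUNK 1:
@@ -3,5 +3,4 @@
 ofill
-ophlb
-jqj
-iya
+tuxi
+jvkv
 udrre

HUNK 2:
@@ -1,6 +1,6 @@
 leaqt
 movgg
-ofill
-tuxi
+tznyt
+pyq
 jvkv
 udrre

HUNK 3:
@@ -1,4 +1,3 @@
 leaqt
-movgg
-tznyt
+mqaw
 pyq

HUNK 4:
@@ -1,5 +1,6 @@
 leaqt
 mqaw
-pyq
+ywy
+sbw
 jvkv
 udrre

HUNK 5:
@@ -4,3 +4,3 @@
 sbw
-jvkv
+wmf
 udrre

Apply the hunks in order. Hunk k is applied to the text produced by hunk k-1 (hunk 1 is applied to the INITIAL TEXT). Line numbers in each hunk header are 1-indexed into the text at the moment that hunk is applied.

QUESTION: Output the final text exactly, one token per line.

Answer: leaqt
mqaw
ywy
sbw
wmf
udrre

Derivation:
Hunk 1: at line 3 remove [ophlb,jqj,iya] add [tuxi,jvkv] -> 6 lines: leaqt movgg ofill tuxi jvkv udrre
Hunk 2: at line 1 remove [ofill,tuxi] add [tznyt,pyq] -> 6 lines: leaqt movgg tznyt pyq jvkv udrre
Hunk 3: at line 1 remove [movgg,tznyt] add [mqaw] -> 5 lines: leaqt mqaw pyq jvkv udrre
Hunk 4: at line 1 remove [pyq] add [ywy,sbw] -> 6 lines: leaqt mqaw ywy sbw jvkv udrre
Hunk 5: at line 4 remove [jvkv] add [wmf] -> 6 lines: leaqt mqaw ywy sbw wmf udrre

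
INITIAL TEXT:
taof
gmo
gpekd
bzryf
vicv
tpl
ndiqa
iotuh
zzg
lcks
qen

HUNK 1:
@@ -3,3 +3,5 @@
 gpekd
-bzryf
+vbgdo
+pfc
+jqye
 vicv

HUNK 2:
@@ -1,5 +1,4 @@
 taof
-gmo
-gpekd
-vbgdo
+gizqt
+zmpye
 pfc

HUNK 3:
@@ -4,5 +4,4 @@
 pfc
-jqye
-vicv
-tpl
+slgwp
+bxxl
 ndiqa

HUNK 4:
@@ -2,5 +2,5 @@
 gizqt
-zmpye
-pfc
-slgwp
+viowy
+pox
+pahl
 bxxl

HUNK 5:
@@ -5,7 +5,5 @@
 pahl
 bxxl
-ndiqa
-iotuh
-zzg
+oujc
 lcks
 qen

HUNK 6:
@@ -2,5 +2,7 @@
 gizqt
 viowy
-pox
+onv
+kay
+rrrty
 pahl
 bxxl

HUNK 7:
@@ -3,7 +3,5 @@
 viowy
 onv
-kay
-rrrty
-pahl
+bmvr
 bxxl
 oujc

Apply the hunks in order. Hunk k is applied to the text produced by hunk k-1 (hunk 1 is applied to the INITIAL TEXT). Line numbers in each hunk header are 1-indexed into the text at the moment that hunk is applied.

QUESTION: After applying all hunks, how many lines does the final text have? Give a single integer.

Answer: 9

Derivation:
Hunk 1: at line 3 remove [bzryf] add [vbgdo,pfc,jqye] -> 13 lines: taof gmo gpekd vbgdo pfc jqye vicv tpl ndiqa iotuh zzg lcks qen
Hunk 2: at line 1 remove [gmo,gpekd,vbgdo] add [gizqt,zmpye] -> 12 lines: taof gizqt zmpye pfc jqye vicv tpl ndiqa iotuh zzg lcks qen
Hunk 3: at line 4 remove [jqye,vicv,tpl] add [slgwp,bxxl] -> 11 lines: taof gizqt zmpye pfc slgwp bxxl ndiqa iotuh zzg lcks qen
Hunk 4: at line 2 remove [zmpye,pfc,slgwp] add [viowy,pox,pahl] -> 11 lines: taof gizqt viowy pox pahl bxxl ndiqa iotuh zzg lcks qen
Hunk 5: at line 5 remove [ndiqa,iotuh,zzg] add [oujc] -> 9 lines: taof gizqt viowy pox pahl bxxl oujc lcks qen
Hunk 6: at line 2 remove [pox] add [onv,kay,rrrty] -> 11 lines: taof gizqt viowy onv kay rrrty pahl bxxl oujc lcks qen
Hunk 7: at line 3 remove [kay,rrrty,pahl] add [bmvr] -> 9 lines: taof gizqt viowy onv bmvr bxxl oujc lcks qen
Final line count: 9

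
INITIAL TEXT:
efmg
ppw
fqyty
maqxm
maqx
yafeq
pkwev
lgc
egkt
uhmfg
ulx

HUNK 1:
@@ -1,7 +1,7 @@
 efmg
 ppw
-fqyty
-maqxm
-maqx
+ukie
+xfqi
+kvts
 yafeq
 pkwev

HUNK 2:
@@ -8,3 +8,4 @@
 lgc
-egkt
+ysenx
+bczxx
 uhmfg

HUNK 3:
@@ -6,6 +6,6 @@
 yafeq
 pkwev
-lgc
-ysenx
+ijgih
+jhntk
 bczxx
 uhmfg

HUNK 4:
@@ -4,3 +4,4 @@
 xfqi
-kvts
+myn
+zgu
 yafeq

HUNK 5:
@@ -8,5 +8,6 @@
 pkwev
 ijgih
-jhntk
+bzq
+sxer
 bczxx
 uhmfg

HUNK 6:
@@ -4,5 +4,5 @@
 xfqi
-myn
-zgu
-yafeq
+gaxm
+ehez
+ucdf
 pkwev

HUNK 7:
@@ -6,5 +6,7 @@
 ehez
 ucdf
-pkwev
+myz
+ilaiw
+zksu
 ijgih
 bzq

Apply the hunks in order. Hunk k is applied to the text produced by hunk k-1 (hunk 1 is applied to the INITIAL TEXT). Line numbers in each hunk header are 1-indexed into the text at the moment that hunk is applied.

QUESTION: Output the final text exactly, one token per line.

Hunk 1: at line 1 remove [fqyty,maqxm,maqx] add [ukie,xfqi,kvts] -> 11 lines: efmg ppw ukie xfqi kvts yafeq pkwev lgc egkt uhmfg ulx
Hunk 2: at line 8 remove [egkt] add [ysenx,bczxx] -> 12 lines: efmg ppw ukie xfqi kvts yafeq pkwev lgc ysenx bczxx uhmfg ulx
Hunk 3: at line 6 remove [lgc,ysenx] add [ijgih,jhntk] -> 12 lines: efmg ppw ukie xfqi kvts yafeq pkwev ijgih jhntk bczxx uhmfg ulx
Hunk 4: at line 4 remove [kvts] add [myn,zgu] -> 13 lines: efmg ppw ukie xfqi myn zgu yafeq pkwev ijgih jhntk bczxx uhmfg ulx
Hunk 5: at line 8 remove [jhntk] add [bzq,sxer] -> 14 lines: efmg ppw ukie xfqi myn zgu yafeq pkwev ijgih bzq sxer bczxx uhmfg ulx
Hunk 6: at line 4 remove [myn,zgu,yafeq] add [gaxm,ehez,ucdf] -> 14 lines: efmg ppw ukie xfqi gaxm ehez ucdf pkwev ijgih bzq sxer bczxx uhmfg ulx
Hunk 7: at line 6 remove [pkwev] add [myz,ilaiw,zksu] -> 16 lines: efmg ppw ukie xfqi gaxm ehez ucdf myz ilaiw zksu ijgih bzq sxer bczxx uhmfg ulx

Answer: efmg
ppw
ukie
xfqi
gaxm
ehez
ucdf
myz
ilaiw
zksu
ijgih
bzq
sxer
bczxx
uhmfg
ulx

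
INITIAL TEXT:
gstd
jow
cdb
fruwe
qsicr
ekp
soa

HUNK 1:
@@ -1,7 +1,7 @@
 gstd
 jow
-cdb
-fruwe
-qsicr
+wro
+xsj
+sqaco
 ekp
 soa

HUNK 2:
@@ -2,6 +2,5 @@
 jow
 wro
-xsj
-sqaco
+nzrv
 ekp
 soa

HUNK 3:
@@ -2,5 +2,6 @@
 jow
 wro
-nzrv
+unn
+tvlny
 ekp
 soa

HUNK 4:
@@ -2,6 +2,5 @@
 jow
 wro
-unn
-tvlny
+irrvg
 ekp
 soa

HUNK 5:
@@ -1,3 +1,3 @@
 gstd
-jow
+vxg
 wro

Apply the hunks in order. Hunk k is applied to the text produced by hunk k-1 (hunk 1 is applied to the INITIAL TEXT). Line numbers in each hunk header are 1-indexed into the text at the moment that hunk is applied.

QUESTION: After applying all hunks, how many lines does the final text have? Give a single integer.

Hunk 1: at line 1 remove [cdb,fruwe,qsicr] add [wro,xsj,sqaco] -> 7 lines: gstd jow wro xsj sqaco ekp soa
Hunk 2: at line 2 remove [xsj,sqaco] add [nzrv] -> 6 lines: gstd jow wro nzrv ekp soa
Hunk 3: at line 2 remove [nzrv] add [unn,tvlny] -> 7 lines: gstd jow wro unn tvlny ekp soa
Hunk 4: at line 2 remove [unn,tvlny] add [irrvg] -> 6 lines: gstd jow wro irrvg ekp soa
Hunk 5: at line 1 remove [jow] add [vxg] -> 6 lines: gstd vxg wro irrvg ekp soa
Final line count: 6

Answer: 6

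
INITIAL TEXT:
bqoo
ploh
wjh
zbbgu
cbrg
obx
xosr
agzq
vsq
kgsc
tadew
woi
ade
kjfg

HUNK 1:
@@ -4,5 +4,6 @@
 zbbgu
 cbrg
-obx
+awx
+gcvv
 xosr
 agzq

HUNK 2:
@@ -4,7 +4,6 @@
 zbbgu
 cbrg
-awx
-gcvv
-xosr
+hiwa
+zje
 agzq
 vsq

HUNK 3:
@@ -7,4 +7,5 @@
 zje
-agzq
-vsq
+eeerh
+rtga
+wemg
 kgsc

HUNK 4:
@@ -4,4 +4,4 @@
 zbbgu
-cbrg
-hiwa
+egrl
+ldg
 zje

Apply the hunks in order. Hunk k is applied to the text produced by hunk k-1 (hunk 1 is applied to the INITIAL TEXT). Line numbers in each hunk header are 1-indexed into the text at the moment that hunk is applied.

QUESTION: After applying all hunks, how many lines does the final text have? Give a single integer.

Hunk 1: at line 4 remove [obx] add [awx,gcvv] -> 15 lines: bqoo ploh wjh zbbgu cbrg awx gcvv xosr agzq vsq kgsc tadew woi ade kjfg
Hunk 2: at line 4 remove [awx,gcvv,xosr] add [hiwa,zje] -> 14 lines: bqoo ploh wjh zbbgu cbrg hiwa zje agzq vsq kgsc tadew woi ade kjfg
Hunk 3: at line 7 remove [agzq,vsq] add [eeerh,rtga,wemg] -> 15 lines: bqoo ploh wjh zbbgu cbrg hiwa zje eeerh rtga wemg kgsc tadew woi ade kjfg
Hunk 4: at line 4 remove [cbrg,hiwa] add [egrl,ldg] -> 15 lines: bqoo ploh wjh zbbgu egrl ldg zje eeerh rtga wemg kgsc tadew woi ade kjfg
Final line count: 15

Answer: 15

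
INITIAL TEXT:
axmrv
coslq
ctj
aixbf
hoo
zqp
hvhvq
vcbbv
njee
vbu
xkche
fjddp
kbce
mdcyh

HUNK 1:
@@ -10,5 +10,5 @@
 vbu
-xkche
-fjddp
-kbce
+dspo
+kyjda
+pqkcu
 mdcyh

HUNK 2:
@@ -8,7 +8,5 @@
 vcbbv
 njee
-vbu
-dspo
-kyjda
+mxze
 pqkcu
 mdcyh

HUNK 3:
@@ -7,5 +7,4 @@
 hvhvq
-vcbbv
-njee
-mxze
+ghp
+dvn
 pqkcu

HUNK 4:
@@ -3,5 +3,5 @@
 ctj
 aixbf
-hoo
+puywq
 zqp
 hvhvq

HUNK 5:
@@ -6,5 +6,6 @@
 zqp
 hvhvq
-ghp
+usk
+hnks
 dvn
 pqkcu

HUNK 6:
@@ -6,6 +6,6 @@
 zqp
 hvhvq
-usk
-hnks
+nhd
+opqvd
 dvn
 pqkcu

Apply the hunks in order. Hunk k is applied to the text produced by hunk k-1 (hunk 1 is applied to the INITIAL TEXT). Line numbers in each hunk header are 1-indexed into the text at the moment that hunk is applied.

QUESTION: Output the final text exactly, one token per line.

Answer: axmrv
coslq
ctj
aixbf
puywq
zqp
hvhvq
nhd
opqvd
dvn
pqkcu
mdcyh

Derivation:
Hunk 1: at line 10 remove [xkche,fjddp,kbce] add [dspo,kyjda,pqkcu] -> 14 lines: axmrv coslq ctj aixbf hoo zqp hvhvq vcbbv njee vbu dspo kyjda pqkcu mdcyh
Hunk 2: at line 8 remove [vbu,dspo,kyjda] add [mxze] -> 12 lines: axmrv coslq ctj aixbf hoo zqp hvhvq vcbbv njee mxze pqkcu mdcyh
Hunk 3: at line 7 remove [vcbbv,njee,mxze] add [ghp,dvn] -> 11 lines: axmrv coslq ctj aixbf hoo zqp hvhvq ghp dvn pqkcu mdcyh
Hunk 4: at line 3 remove [hoo] add [puywq] -> 11 lines: axmrv coslq ctj aixbf puywq zqp hvhvq ghp dvn pqkcu mdcyh
Hunk 5: at line 6 remove [ghp] add [usk,hnks] -> 12 lines: axmrv coslq ctj aixbf puywq zqp hvhvq usk hnks dvn pqkcu mdcyh
Hunk 6: at line 6 remove [usk,hnks] add [nhd,opqvd] -> 12 lines: axmrv coslq ctj aixbf puywq zqp hvhvq nhd opqvd dvn pqkcu mdcyh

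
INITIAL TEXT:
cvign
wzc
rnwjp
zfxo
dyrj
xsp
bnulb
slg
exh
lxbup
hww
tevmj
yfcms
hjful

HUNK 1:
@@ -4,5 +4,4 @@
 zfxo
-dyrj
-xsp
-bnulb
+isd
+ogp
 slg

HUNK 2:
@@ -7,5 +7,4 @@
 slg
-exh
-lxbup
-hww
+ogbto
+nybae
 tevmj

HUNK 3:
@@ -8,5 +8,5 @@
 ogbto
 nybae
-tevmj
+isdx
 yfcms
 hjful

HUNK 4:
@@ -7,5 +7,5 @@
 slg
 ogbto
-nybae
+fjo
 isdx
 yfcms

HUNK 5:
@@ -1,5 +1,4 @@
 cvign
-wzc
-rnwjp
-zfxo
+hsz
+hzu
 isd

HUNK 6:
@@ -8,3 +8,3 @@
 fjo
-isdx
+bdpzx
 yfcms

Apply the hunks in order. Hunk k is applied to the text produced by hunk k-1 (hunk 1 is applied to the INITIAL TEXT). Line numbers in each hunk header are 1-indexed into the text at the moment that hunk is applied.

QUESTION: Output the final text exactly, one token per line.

Answer: cvign
hsz
hzu
isd
ogp
slg
ogbto
fjo
bdpzx
yfcms
hjful

Derivation:
Hunk 1: at line 4 remove [dyrj,xsp,bnulb] add [isd,ogp] -> 13 lines: cvign wzc rnwjp zfxo isd ogp slg exh lxbup hww tevmj yfcms hjful
Hunk 2: at line 7 remove [exh,lxbup,hww] add [ogbto,nybae] -> 12 lines: cvign wzc rnwjp zfxo isd ogp slg ogbto nybae tevmj yfcms hjful
Hunk 3: at line 8 remove [tevmj] add [isdx] -> 12 lines: cvign wzc rnwjp zfxo isd ogp slg ogbto nybae isdx yfcms hjful
Hunk 4: at line 7 remove [nybae] add [fjo] -> 12 lines: cvign wzc rnwjp zfxo isd ogp slg ogbto fjo isdx yfcms hjful
Hunk 5: at line 1 remove [wzc,rnwjp,zfxo] add [hsz,hzu] -> 11 lines: cvign hsz hzu isd ogp slg ogbto fjo isdx yfcms hjful
Hunk 6: at line 8 remove [isdx] add [bdpzx] -> 11 lines: cvign hsz hzu isd ogp slg ogbto fjo bdpzx yfcms hjful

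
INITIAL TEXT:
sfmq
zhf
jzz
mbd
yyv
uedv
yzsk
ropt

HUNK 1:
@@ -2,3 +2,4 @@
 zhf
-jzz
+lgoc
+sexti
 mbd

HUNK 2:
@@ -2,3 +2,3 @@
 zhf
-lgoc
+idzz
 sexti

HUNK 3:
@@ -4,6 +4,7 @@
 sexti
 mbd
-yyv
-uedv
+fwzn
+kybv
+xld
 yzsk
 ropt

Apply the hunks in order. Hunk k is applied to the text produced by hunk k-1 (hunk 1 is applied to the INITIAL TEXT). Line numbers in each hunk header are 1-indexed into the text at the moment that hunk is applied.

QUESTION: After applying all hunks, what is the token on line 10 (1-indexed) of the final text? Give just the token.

Answer: ropt

Derivation:
Hunk 1: at line 2 remove [jzz] add [lgoc,sexti] -> 9 lines: sfmq zhf lgoc sexti mbd yyv uedv yzsk ropt
Hunk 2: at line 2 remove [lgoc] add [idzz] -> 9 lines: sfmq zhf idzz sexti mbd yyv uedv yzsk ropt
Hunk 3: at line 4 remove [yyv,uedv] add [fwzn,kybv,xld] -> 10 lines: sfmq zhf idzz sexti mbd fwzn kybv xld yzsk ropt
Final line 10: ropt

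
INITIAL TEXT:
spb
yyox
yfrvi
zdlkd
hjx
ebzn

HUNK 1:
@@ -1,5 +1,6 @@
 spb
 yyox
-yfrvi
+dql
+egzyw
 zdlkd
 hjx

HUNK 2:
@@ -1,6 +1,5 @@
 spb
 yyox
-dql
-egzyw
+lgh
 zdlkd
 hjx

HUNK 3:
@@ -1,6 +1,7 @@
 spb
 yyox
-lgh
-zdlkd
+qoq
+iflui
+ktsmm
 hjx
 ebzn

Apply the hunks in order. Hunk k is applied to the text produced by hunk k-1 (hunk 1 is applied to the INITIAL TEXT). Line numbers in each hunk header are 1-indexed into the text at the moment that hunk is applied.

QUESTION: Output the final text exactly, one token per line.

Answer: spb
yyox
qoq
iflui
ktsmm
hjx
ebzn

Derivation:
Hunk 1: at line 1 remove [yfrvi] add [dql,egzyw] -> 7 lines: spb yyox dql egzyw zdlkd hjx ebzn
Hunk 2: at line 1 remove [dql,egzyw] add [lgh] -> 6 lines: spb yyox lgh zdlkd hjx ebzn
Hunk 3: at line 1 remove [lgh,zdlkd] add [qoq,iflui,ktsmm] -> 7 lines: spb yyox qoq iflui ktsmm hjx ebzn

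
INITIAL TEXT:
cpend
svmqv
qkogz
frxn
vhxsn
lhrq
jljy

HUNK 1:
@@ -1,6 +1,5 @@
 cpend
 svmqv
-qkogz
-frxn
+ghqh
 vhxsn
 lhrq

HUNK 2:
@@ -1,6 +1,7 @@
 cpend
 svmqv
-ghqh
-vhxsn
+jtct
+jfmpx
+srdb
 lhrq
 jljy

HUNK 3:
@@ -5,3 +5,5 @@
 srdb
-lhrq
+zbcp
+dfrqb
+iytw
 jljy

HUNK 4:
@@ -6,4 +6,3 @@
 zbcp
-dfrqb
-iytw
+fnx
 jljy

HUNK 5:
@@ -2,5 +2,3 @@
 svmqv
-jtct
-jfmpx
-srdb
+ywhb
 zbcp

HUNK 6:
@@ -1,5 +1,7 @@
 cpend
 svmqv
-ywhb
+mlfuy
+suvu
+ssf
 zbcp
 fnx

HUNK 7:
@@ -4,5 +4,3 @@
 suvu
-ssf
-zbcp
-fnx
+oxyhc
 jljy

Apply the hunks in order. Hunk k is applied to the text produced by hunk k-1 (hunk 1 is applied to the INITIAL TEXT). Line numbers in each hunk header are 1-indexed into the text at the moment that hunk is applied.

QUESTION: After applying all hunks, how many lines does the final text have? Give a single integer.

Hunk 1: at line 1 remove [qkogz,frxn] add [ghqh] -> 6 lines: cpend svmqv ghqh vhxsn lhrq jljy
Hunk 2: at line 1 remove [ghqh,vhxsn] add [jtct,jfmpx,srdb] -> 7 lines: cpend svmqv jtct jfmpx srdb lhrq jljy
Hunk 3: at line 5 remove [lhrq] add [zbcp,dfrqb,iytw] -> 9 lines: cpend svmqv jtct jfmpx srdb zbcp dfrqb iytw jljy
Hunk 4: at line 6 remove [dfrqb,iytw] add [fnx] -> 8 lines: cpend svmqv jtct jfmpx srdb zbcp fnx jljy
Hunk 5: at line 2 remove [jtct,jfmpx,srdb] add [ywhb] -> 6 lines: cpend svmqv ywhb zbcp fnx jljy
Hunk 6: at line 1 remove [ywhb] add [mlfuy,suvu,ssf] -> 8 lines: cpend svmqv mlfuy suvu ssf zbcp fnx jljy
Hunk 7: at line 4 remove [ssf,zbcp,fnx] add [oxyhc] -> 6 lines: cpend svmqv mlfuy suvu oxyhc jljy
Final line count: 6

Answer: 6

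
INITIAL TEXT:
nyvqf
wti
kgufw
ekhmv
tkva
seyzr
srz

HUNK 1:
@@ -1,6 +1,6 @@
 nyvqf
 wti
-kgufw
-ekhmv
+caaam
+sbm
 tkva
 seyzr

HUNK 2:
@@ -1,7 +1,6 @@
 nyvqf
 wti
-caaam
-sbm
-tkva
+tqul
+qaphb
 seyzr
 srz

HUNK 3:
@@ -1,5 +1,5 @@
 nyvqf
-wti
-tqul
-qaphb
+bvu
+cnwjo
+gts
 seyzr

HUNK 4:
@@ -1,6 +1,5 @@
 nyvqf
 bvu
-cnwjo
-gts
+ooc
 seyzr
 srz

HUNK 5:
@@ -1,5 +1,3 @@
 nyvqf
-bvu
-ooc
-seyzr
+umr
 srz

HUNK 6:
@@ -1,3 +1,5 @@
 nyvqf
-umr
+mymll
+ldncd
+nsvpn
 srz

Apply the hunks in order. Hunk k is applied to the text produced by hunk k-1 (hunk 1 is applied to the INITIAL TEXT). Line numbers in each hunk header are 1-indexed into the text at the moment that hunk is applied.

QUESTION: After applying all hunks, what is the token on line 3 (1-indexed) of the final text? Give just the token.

Hunk 1: at line 1 remove [kgufw,ekhmv] add [caaam,sbm] -> 7 lines: nyvqf wti caaam sbm tkva seyzr srz
Hunk 2: at line 1 remove [caaam,sbm,tkva] add [tqul,qaphb] -> 6 lines: nyvqf wti tqul qaphb seyzr srz
Hunk 3: at line 1 remove [wti,tqul,qaphb] add [bvu,cnwjo,gts] -> 6 lines: nyvqf bvu cnwjo gts seyzr srz
Hunk 4: at line 1 remove [cnwjo,gts] add [ooc] -> 5 lines: nyvqf bvu ooc seyzr srz
Hunk 5: at line 1 remove [bvu,ooc,seyzr] add [umr] -> 3 lines: nyvqf umr srz
Hunk 6: at line 1 remove [umr] add [mymll,ldncd,nsvpn] -> 5 lines: nyvqf mymll ldncd nsvpn srz
Final line 3: ldncd

Answer: ldncd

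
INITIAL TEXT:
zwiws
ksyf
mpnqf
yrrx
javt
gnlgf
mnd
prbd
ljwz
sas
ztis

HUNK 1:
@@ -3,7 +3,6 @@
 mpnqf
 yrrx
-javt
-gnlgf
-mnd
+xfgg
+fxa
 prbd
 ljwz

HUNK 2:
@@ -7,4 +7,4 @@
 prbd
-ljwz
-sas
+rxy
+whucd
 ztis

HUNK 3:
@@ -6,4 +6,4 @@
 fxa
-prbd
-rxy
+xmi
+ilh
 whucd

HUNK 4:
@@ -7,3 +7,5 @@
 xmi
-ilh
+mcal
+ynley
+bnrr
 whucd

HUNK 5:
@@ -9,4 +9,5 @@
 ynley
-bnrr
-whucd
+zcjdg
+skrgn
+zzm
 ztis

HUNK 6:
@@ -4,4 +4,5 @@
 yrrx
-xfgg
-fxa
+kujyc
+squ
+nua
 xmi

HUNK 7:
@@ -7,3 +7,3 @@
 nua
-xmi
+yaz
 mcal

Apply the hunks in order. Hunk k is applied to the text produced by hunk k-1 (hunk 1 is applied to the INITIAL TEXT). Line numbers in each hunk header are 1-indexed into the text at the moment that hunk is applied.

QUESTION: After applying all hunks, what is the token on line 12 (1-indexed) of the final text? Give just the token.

Hunk 1: at line 3 remove [javt,gnlgf,mnd] add [xfgg,fxa] -> 10 lines: zwiws ksyf mpnqf yrrx xfgg fxa prbd ljwz sas ztis
Hunk 2: at line 7 remove [ljwz,sas] add [rxy,whucd] -> 10 lines: zwiws ksyf mpnqf yrrx xfgg fxa prbd rxy whucd ztis
Hunk 3: at line 6 remove [prbd,rxy] add [xmi,ilh] -> 10 lines: zwiws ksyf mpnqf yrrx xfgg fxa xmi ilh whucd ztis
Hunk 4: at line 7 remove [ilh] add [mcal,ynley,bnrr] -> 12 lines: zwiws ksyf mpnqf yrrx xfgg fxa xmi mcal ynley bnrr whucd ztis
Hunk 5: at line 9 remove [bnrr,whucd] add [zcjdg,skrgn,zzm] -> 13 lines: zwiws ksyf mpnqf yrrx xfgg fxa xmi mcal ynley zcjdg skrgn zzm ztis
Hunk 6: at line 4 remove [xfgg,fxa] add [kujyc,squ,nua] -> 14 lines: zwiws ksyf mpnqf yrrx kujyc squ nua xmi mcal ynley zcjdg skrgn zzm ztis
Hunk 7: at line 7 remove [xmi] add [yaz] -> 14 lines: zwiws ksyf mpnqf yrrx kujyc squ nua yaz mcal ynley zcjdg skrgn zzm ztis
Final line 12: skrgn

Answer: skrgn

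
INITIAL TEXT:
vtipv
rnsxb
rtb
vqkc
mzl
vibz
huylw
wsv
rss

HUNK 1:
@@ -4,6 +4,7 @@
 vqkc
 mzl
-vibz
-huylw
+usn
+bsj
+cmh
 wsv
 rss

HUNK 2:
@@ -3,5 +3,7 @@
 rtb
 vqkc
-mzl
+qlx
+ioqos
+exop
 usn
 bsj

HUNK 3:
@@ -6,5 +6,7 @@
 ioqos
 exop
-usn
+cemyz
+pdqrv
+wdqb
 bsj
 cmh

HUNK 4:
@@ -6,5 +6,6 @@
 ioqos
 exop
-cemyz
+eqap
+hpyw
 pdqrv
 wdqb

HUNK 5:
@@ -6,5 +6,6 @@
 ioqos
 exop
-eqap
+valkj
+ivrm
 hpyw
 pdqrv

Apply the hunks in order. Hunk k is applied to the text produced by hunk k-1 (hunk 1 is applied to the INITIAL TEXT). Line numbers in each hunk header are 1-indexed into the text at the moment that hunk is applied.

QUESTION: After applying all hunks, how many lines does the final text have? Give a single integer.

Answer: 16

Derivation:
Hunk 1: at line 4 remove [vibz,huylw] add [usn,bsj,cmh] -> 10 lines: vtipv rnsxb rtb vqkc mzl usn bsj cmh wsv rss
Hunk 2: at line 3 remove [mzl] add [qlx,ioqos,exop] -> 12 lines: vtipv rnsxb rtb vqkc qlx ioqos exop usn bsj cmh wsv rss
Hunk 3: at line 6 remove [usn] add [cemyz,pdqrv,wdqb] -> 14 lines: vtipv rnsxb rtb vqkc qlx ioqos exop cemyz pdqrv wdqb bsj cmh wsv rss
Hunk 4: at line 6 remove [cemyz] add [eqap,hpyw] -> 15 lines: vtipv rnsxb rtb vqkc qlx ioqos exop eqap hpyw pdqrv wdqb bsj cmh wsv rss
Hunk 5: at line 6 remove [eqap] add [valkj,ivrm] -> 16 lines: vtipv rnsxb rtb vqkc qlx ioqos exop valkj ivrm hpyw pdqrv wdqb bsj cmh wsv rss
Final line count: 16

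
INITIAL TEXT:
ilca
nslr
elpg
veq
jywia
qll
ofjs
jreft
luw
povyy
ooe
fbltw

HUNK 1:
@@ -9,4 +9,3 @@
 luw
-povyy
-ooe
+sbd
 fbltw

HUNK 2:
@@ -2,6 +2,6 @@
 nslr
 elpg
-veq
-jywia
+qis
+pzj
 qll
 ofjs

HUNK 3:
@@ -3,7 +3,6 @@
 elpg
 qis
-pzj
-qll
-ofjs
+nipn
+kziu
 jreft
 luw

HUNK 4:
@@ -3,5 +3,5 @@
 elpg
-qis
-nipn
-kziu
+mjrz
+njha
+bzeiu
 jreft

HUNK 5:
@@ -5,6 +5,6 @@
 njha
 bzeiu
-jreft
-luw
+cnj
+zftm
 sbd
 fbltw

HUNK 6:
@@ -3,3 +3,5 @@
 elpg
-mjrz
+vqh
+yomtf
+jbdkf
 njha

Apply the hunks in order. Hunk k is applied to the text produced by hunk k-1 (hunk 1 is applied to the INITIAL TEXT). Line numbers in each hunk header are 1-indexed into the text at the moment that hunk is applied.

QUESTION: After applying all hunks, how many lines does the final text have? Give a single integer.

Answer: 12

Derivation:
Hunk 1: at line 9 remove [povyy,ooe] add [sbd] -> 11 lines: ilca nslr elpg veq jywia qll ofjs jreft luw sbd fbltw
Hunk 2: at line 2 remove [veq,jywia] add [qis,pzj] -> 11 lines: ilca nslr elpg qis pzj qll ofjs jreft luw sbd fbltw
Hunk 3: at line 3 remove [pzj,qll,ofjs] add [nipn,kziu] -> 10 lines: ilca nslr elpg qis nipn kziu jreft luw sbd fbltw
Hunk 4: at line 3 remove [qis,nipn,kziu] add [mjrz,njha,bzeiu] -> 10 lines: ilca nslr elpg mjrz njha bzeiu jreft luw sbd fbltw
Hunk 5: at line 5 remove [jreft,luw] add [cnj,zftm] -> 10 lines: ilca nslr elpg mjrz njha bzeiu cnj zftm sbd fbltw
Hunk 6: at line 3 remove [mjrz] add [vqh,yomtf,jbdkf] -> 12 lines: ilca nslr elpg vqh yomtf jbdkf njha bzeiu cnj zftm sbd fbltw
Final line count: 12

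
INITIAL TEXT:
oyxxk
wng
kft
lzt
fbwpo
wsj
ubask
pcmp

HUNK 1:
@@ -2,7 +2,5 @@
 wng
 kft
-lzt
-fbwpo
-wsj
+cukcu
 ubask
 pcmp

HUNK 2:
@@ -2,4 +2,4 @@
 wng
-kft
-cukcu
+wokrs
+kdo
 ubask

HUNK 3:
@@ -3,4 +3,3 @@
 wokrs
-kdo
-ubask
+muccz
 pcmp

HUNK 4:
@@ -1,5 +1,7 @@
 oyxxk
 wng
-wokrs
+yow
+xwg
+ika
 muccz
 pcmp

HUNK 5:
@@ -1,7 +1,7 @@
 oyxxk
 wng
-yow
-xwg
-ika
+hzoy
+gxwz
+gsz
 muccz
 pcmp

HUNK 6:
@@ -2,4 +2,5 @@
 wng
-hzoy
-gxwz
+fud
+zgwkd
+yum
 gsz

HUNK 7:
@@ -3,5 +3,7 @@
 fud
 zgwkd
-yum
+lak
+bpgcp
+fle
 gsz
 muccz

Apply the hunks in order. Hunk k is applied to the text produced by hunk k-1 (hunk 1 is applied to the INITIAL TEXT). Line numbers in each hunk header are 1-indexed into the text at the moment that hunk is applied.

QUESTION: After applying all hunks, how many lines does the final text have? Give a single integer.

Answer: 10

Derivation:
Hunk 1: at line 2 remove [lzt,fbwpo,wsj] add [cukcu] -> 6 lines: oyxxk wng kft cukcu ubask pcmp
Hunk 2: at line 2 remove [kft,cukcu] add [wokrs,kdo] -> 6 lines: oyxxk wng wokrs kdo ubask pcmp
Hunk 3: at line 3 remove [kdo,ubask] add [muccz] -> 5 lines: oyxxk wng wokrs muccz pcmp
Hunk 4: at line 1 remove [wokrs] add [yow,xwg,ika] -> 7 lines: oyxxk wng yow xwg ika muccz pcmp
Hunk 5: at line 1 remove [yow,xwg,ika] add [hzoy,gxwz,gsz] -> 7 lines: oyxxk wng hzoy gxwz gsz muccz pcmp
Hunk 6: at line 2 remove [hzoy,gxwz] add [fud,zgwkd,yum] -> 8 lines: oyxxk wng fud zgwkd yum gsz muccz pcmp
Hunk 7: at line 3 remove [yum] add [lak,bpgcp,fle] -> 10 lines: oyxxk wng fud zgwkd lak bpgcp fle gsz muccz pcmp
Final line count: 10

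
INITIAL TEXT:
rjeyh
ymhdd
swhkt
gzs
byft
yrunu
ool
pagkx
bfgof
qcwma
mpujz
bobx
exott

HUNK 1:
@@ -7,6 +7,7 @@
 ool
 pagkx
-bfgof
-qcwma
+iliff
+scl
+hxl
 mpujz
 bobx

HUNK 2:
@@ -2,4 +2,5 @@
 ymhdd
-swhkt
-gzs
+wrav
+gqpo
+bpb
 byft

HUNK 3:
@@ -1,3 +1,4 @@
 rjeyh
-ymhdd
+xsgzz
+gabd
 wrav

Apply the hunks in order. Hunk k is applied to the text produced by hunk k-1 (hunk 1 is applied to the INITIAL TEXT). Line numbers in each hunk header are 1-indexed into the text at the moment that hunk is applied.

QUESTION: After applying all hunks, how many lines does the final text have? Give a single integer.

Answer: 16

Derivation:
Hunk 1: at line 7 remove [bfgof,qcwma] add [iliff,scl,hxl] -> 14 lines: rjeyh ymhdd swhkt gzs byft yrunu ool pagkx iliff scl hxl mpujz bobx exott
Hunk 2: at line 2 remove [swhkt,gzs] add [wrav,gqpo,bpb] -> 15 lines: rjeyh ymhdd wrav gqpo bpb byft yrunu ool pagkx iliff scl hxl mpujz bobx exott
Hunk 3: at line 1 remove [ymhdd] add [xsgzz,gabd] -> 16 lines: rjeyh xsgzz gabd wrav gqpo bpb byft yrunu ool pagkx iliff scl hxl mpujz bobx exott
Final line count: 16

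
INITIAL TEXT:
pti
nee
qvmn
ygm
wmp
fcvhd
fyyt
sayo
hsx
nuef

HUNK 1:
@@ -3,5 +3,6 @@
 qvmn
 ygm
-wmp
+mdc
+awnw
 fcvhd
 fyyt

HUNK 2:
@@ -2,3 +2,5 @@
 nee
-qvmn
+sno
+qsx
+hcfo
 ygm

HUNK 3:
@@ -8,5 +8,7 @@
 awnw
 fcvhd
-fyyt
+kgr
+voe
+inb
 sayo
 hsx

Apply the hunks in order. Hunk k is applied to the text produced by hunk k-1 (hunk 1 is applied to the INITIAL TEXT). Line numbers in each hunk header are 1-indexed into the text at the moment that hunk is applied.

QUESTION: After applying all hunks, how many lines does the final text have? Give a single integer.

Hunk 1: at line 3 remove [wmp] add [mdc,awnw] -> 11 lines: pti nee qvmn ygm mdc awnw fcvhd fyyt sayo hsx nuef
Hunk 2: at line 2 remove [qvmn] add [sno,qsx,hcfo] -> 13 lines: pti nee sno qsx hcfo ygm mdc awnw fcvhd fyyt sayo hsx nuef
Hunk 3: at line 8 remove [fyyt] add [kgr,voe,inb] -> 15 lines: pti nee sno qsx hcfo ygm mdc awnw fcvhd kgr voe inb sayo hsx nuef
Final line count: 15

Answer: 15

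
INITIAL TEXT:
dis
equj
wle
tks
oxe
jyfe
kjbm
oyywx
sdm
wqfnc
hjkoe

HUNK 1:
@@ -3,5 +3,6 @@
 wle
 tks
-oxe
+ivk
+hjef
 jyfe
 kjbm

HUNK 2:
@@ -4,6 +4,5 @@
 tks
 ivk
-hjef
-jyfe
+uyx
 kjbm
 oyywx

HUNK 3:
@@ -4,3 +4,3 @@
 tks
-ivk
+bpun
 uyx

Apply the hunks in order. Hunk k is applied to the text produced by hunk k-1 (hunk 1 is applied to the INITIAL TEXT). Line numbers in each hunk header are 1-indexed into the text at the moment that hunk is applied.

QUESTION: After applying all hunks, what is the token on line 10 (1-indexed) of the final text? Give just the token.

Hunk 1: at line 3 remove [oxe] add [ivk,hjef] -> 12 lines: dis equj wle tks ivk hjef jyfe kjbm oyywx sdm wqfnc hjkoe
Hunk 2: at line 4 remove [hjef,jyfe] add [uyx] -> 11 lines: dis equj wle tks ivk uyx kjbm oyywx sdm wqfnc hjkoe
Hunk 3: at line 4 remove [ivk] add [bpun] -> 11 lines: dis equj wle tks bpun uyx kjbm oyywx sdm wqfnc hjkoe
Final line 10: wqfnc

Answer: wqfnc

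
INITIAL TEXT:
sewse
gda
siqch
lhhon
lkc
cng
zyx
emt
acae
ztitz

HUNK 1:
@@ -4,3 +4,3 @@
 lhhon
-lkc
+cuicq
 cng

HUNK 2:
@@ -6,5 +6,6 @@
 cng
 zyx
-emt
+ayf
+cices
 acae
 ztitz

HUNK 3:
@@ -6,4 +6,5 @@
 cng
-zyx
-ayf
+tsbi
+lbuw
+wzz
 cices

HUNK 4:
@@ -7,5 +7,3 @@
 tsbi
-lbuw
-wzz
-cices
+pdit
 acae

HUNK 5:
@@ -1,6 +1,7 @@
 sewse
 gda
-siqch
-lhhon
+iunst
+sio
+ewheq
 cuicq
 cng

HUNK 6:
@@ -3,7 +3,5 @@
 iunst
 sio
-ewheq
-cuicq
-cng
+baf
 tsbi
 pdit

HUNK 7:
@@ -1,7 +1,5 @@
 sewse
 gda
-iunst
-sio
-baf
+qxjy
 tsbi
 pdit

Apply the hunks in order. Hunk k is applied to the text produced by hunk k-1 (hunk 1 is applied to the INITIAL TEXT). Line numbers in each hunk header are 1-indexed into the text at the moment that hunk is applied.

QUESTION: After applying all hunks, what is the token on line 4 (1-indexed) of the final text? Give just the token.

Hunk 1: at line 4 remove [lkc] add [cuicq] -> 10 lines: sewse gda siqch lhhon cuicq cng zyx emt acae ztitz
Hunk 2: at line 6 remove [emt] add [ayf,cices] -> 11 lines: sewse gda siqch lhhon cuicq cng zyx ayf cices acae ztitz
Hunk 3: at line 6 remove [zyx,ayf] add [tsbi,lbuw,wzz] -> 12 lines: sewse gda siqch lhhon cuicq cng tsbi lbuw wzz cices acae ztitz
Hunk 4: at line 7 remove [lbuw,wzz,cices] add [pdit] -> 10 lines: sewse gda siqch lhhon cuicq cng tsbi pdit acae ztitz
Hunk 5: at line 1 remove [siqch,lhhon] add [iunst,sio,ewheq] -> 11 lines: sewse gda iunst sio ewheq cuicq cng tsbi pdit acae ztitz
Hunk 6: at line 3 remove [ewheq,cuicq,cng] add [baf] -> 9 lines: sewse gda iunst sio baf tsbi pdit acae ztitz
Hunk 7: at line 1 remove [iunst,sio,baf] add [qxjy] -> 7 lines: sewse gda qxjy tsbi pdit acae ztitz
Final line 4: tsbi

Answer: tsbi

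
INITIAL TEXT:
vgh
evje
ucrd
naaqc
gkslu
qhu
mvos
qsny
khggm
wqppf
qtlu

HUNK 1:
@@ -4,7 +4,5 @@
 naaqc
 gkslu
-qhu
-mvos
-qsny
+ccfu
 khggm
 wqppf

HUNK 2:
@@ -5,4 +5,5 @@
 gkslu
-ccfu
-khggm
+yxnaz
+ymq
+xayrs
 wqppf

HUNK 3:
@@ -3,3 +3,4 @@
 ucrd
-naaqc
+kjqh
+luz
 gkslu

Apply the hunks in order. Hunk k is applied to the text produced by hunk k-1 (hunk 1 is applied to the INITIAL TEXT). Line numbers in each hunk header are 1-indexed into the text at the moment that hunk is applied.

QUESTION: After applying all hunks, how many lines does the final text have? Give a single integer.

Answer: 11

Derivation:
Hunk 1: at line 4 remove [qhu,mvos,qsny] add [ccfu] -> 9 lines: vgh evje ucrd naaqc gkslu ccfu khggm wqppf qtlu
Hunk 2: at line 5 remove [ccfu,khggm] add [yxnaz,ymq,xayrs] -> 10 lines: vgh evje ucrd naaqc gkslu yxnaz ymq xayrs wqppf qtlu
Hunk 3: at line 3 remove [naaqc] add [kjqh,luz] -> 11 lines: vgh evje ucrd kjqh luz gkslu yxnaz ymq xayrs wqppf qtlu
Final line count: 11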